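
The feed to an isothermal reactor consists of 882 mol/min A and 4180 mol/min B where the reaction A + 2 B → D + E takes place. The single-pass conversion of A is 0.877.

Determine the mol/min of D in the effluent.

A reacted = 0.877 × 882 = 773.5 mol/min; ν_A = −1, so ξ = 773.5/1 = 773.5 mol/min.
Outlet amounts (n = n₀ + ν ξ):
  A: 882 − 1(773.5) = 108.5
  B: 4180 − 2(773.5) = 2633
  D: 0 + 1(773.5) = 773.5
  E: 0 + 1(773.5) = 773.5

774 mol/min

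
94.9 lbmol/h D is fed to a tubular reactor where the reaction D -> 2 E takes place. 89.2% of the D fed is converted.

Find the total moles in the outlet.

D reacted = 0.892 × 94.9 = 84.65 lbmol/h; ν_D = −1, so ξ = 84.65/1 = 84.65 lbmol/h.
Outlet amounts (n = n₀ + ν ξ):
  D: 94.9 − 1(84.65) = 10.25
  E: 0 + 2(84.65) = 169.3
Total out = 10.25 + 169.3 = 179.6 lbmol/h.

180 lbmol/h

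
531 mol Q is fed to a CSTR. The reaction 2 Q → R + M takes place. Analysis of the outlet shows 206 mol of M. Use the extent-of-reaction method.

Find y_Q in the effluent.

0.224

For M: n = n₀ + 1ξ → 206 = 0 + 1ξ, giving ξ = 206 mol.
Outlet amounts (n = n₀ + ν ξ):
  Q: 531 − 2(206) = 119
  R: 0 + 1(206) = 206
  M: 0 + 1(206) = 206
Total out = 531 mol; y_Q = 119 / 531 = 0.2241.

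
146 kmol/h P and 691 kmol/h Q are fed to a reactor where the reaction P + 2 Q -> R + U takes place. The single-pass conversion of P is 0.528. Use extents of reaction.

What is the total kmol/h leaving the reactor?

P reacted = 0.528 × 146 = 77.09 kmol/h; ν_P = −1, so ξ = 77.09/1 = 77.09 kmol/h.
Outlet amounts (n = n₀ + ν ξ):
  P: 146 − 1(77.09) = 68.91
  Q: 691 − 2(77.09) = 536.8
  R: 0 + 1(77.09) = 77.09
  U: 0 + 1(77.09) = 77.09
Total out = 68.91 + 536.8 + 77.09 + 77.09 = 759.9 kmol/h.

760 kmol/h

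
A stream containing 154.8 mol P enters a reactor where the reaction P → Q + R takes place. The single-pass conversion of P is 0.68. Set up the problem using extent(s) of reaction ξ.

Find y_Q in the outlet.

P reacted = 0.68 × 154.8 = 105.3 mol; ν_P = −1, so ξ = 105.3/1 = 105.3 mol.
Outlet amounts (n = n₀ + ν ξ):
  P: 154.8 − 1(105.3) = 49.54
  Q: 0 + 1(105.3) = 105.3
  R: 0 + 1(105.3) = 105.3
Total out = 260.1 mol; y_Q = 105.3 / 260.1 = 0.4048.

0.405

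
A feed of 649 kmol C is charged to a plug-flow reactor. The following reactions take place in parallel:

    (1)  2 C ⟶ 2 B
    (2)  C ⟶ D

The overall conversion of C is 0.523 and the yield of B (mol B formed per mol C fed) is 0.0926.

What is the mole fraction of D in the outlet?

Yield of B: 2ξ₁ / 649 = 0.0926 → ξ₁ = 30.05 kmol.
Conversion of C: 2ξ₁ + 1ξ₂ = 0.523 × 649 = 339.4 → ξ₂ = 279.3 kmol.
Outlet amounts (n = n₀ + Σ ν·ξ):
  C: 649 − 2(30.05) − 1(279.3) = 309.6
  B: 0 + 2(30.05) = 60.1
  D: 0 + 1(279.3) = 279.3
Total out = 649 kmol; y_D = 279.3 / 649 = 0.4304.

0.43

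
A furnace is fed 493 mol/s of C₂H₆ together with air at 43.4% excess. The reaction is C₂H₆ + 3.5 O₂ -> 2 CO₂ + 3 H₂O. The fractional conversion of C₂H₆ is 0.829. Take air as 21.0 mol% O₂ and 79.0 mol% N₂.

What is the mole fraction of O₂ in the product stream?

0.0836

Stoichiometric O₂ = 3.5 × 493 = 1726 mol/s; O₂ fed = 1726 × 1.434 = 2474 mol/s.
N₂ fed = 2474 × 79/21 = 9308 mol/s.
Fuel reacted = 0.829 × 493 → ξ = 408.7 mol/s.
Outlet (n = n₀ + ν ξ):
  C₂H₆: 493 − 1(408.7) = 84.3
  O₂: 2474 − 3.5(408.7) = 1044
  N₂: 9308 (inert)
  CO₂: 0 + 2(408.7) = 817.4
  H₂O: 0 + 3(408.7) = 1226
Total out = 12480 mol/s; y_O₂ = 1044 / 12480 = 0.08365.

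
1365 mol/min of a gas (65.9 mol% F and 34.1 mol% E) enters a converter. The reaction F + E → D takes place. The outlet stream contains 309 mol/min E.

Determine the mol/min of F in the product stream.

For E: n = n₀ − 1ξ → 309 = 465.5 − 1ξ, giving ξ = 156.5 mol/min.
Outlet amounts (n = n₀ + ν ξ):
  F: 899.5 − 1(156.5) = 743.1
  E: 465.5 − 1(156.5) = 309
  D: 0 + 1(156.5) = 156.5

743 mol/min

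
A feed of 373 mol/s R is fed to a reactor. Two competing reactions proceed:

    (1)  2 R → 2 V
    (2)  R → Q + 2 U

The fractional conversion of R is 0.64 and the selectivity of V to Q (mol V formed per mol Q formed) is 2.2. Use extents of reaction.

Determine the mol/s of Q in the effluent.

74.6 mol/s

Conversion of R: R consumed = 0.64 × 373 = 238.7 mol/s = 2ξ₁ + 1ξ₂.
Selectivity: 2ξ₁ / (1ξ₂) = 2.2 → ξ₁ = 1.1 ξ₂.
Substitute: (2·1.1 + 1) ξ₂ = 238.7 → ξ₂ = 74.6 mol/s, ξ₁ = 82.06 mol/s.
Outlet amounts (n = n₀ + Σ ν·ξ):
  R: 373 − 2(82.06) − 1(74.6) = 134.3
  V: 0 + 2(82.06) = 164.1
  Q: 0 + 1(74.6) = 74.6
  U: 0 + 2(74.6) = 149.2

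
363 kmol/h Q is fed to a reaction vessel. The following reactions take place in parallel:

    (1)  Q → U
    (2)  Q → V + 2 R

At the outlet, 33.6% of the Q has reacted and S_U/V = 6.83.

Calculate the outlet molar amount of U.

106 kmol/h

Conversion of Q: Q consumed = 0.336 × 363 = 122 kmol/h = 1ξ₁ + 1ξ₂.
Selectivity: 1ξ₁ / (1ξ₂) = 6.83 → ξ₁ = 6.83 ξ₂.
Substitute: (1·6.83 + 1) ξ₂ = 122 → ξ₂ = 15.58 kmol/h, ξ₁ = 106.4 kmol/h.
Outlet amounts (n = n₀ + Σ ν·ξ):
  Q: 363 − 1(106.4) − 1(15.58) = 241
  U: 0 + 1(106.4) = 106.4
  V: 0 + 1(15.58) = 15.58
  R: 0 + 2(15.58) = 31.15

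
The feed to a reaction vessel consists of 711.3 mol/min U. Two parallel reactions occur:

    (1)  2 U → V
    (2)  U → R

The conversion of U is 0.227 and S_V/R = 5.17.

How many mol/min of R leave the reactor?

Conversion of U: U consumed = 0.227 × 711.3 = 161.5 mol/min = 2ξ₁ + 1ξ₂.
Selectivity: 1ξ₁ / (1ξ₂) = 5.17 → ξ₁ = 5.17 ξ₂.
Substitute: (2·5.17 + 1) ξ₂ = 161.5 → ξ₂ = 14.24 mol/min, ξ₁ = 73.61 mol/min.
Outlet amounts (n = n₀ + Σ ν·ξ):
  U: 711.3 − 2(73.61) − 1(14.24) = 549.8
  V: 0 + 1(73.61) = 73.61
  R: 0 + 1(14.24) = 14.24

14.2 mol/min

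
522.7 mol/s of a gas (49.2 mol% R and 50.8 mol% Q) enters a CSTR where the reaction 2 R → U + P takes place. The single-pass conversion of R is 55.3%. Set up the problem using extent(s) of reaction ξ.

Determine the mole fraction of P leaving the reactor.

0.136

R reacted = 0.553 × 257.2 = 142.2 mol/s; ν_R = −2, so ξ = 142.2/2 = 71.11 mol/s.
Outlet amounts (n = n₀ + ν ξ):
  R: 257.2 − 2(71.11) = 115
  U: 0 + 1(71.11) = 71.11
  P: 0 + 1(71.11) = 71.11
  Q: 265.5 (inert)
Total out = 522.7 mol/s; y_P = 71.11 / 522.7 = 0.136.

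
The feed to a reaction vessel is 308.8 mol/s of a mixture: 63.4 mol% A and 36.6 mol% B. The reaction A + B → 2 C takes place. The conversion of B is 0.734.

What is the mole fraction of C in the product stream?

B reacted = 0.734 × 113 = 82.96 mol/s; ν_B = −1, so ξ = 82.96/1 = 82.96 mol/s.
Outlet amounts (n = n₀ + ν ξ):
  A: 195.8 − 1(82.96) = 112.8
  B: 113 − 1(82.96) = 30.06
  C: 0 + 2(82.96) = 165.9
Total out = 308.8 mol/s; y_C = 165.9 / 308.8 = 0.5373.

0.537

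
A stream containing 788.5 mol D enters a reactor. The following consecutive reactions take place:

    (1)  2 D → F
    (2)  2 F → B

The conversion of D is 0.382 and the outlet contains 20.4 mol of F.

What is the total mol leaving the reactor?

573 mol

Conversion of D: D consumed = 2ξ₁ = 0.382 × 788.5 → ξ₁ = 150.6 mol.
F balance: n_F = 0 + 1ξ₁ − 2ξ₂ = 20.4 → ξ₂ = (1·150.6 − 20.4)/2 = 65.1 mol.
Outlet amounts (n = n₀ + Σ ν·ξ):
  D: 788.5 − 2(150.6) = 487.3
  F: 0 + 1(150.6) − 2(65.1) = 20.4
  B: 0 + 1(65.1) = 65.1
Total out = 487.3 + 20.4 + 65.1 = 572.8 mol.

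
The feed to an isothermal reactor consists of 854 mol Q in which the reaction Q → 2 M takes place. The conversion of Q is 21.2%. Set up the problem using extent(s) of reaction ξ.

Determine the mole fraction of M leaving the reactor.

0.35

Q reacted = 0.212 × 854 = 181 mol; ν_Q = −1, so ξ = 181/1 = 181 mol.
Outlet amounts (n = n₀ + ν ξ):
  Q: 854 − 1(181) = 673
  M: 0 + 2(181) = 362.1
Total out = 1035 mol; y_M = 362.1 / 1035 = 0.3498.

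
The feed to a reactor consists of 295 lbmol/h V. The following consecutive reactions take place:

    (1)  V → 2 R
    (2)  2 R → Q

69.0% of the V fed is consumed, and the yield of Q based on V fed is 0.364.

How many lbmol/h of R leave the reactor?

Conversion of V: V consumed = 1ξ₁ = 0.69 × 295 → ξ₁ = 203.5 lbmol/h.
Yield of Q: 1ξ₂ / 295 = 0.364 → ξ₂ = 107.4 lbmol/h.
Outlet amounts (n = n₀ + Σ ν·ξ):
  V: 295 − 1(203.5) = 91.45
  R: 0 + 2(203.5) − 2(107.4) = 192.3
  Q: 0 + 1(107.4) = 107.4

192 lbmol/h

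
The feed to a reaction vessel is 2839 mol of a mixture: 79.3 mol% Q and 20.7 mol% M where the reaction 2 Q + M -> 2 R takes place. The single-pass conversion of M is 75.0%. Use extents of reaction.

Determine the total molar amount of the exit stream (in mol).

2400 mol

M reacted = 0.75 × 587.7 = 440.8 mol; ν_M = −1, so ξ = 440.8/1 = 440.8 mol.
Outlet amounts (n = n₀ + ν ξ):
  Q: 2251 − 2(440.8) = 1370
  M: 587.7 − 1(440.8) = 146.9
  R: 0 + 2(440.8) = 881.5
Total out = 1370 + 146.9 + 881.5 = 2398 mol.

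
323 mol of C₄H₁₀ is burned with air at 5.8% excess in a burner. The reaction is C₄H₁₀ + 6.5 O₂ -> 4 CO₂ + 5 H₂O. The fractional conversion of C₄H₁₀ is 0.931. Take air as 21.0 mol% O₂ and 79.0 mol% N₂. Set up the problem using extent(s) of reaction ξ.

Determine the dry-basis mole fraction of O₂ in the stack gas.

0.0271

Stoichiometric O₂ = 6.5 × 323 = 2100 mol; O₂ fed = 2100 × 1.058 = 2221 mol.
N₂ fed = 2221 × 79/21 = 8356 mol.
Fuel reacted = 0.931 × 323 → ξ = 300.7 mol.
Outlet (n = n₀ + ν ξ):
  C₄H₁₀: 323 − 1(300.7) = 22.29
  O₂: 2221 − 6.5(300.7) = 266.6
  N₂: 8356 (inert)
  CO₂: 0 + 4(300.7) = 1203
  H₂O: 0 + 5(300.7) = 1504
Dry total = 9848 mol; y_O₂ (dry) = 266.6 / 9848 = 0.02708.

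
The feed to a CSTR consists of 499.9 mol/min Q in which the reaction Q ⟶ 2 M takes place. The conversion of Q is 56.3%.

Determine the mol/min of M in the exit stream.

563 mol/min

Q reacted = 0.563 × 499.9 = 281.4 mol/min; ν_Q = −1, so ξ = 281.4/1 = 281.4 mol/min.
Outlet amounts (n = n₀ + ν ξ):
  Q: 499.9 − 1(281.4) = 218.5
  M: 0 + 2(281.4) = 562.9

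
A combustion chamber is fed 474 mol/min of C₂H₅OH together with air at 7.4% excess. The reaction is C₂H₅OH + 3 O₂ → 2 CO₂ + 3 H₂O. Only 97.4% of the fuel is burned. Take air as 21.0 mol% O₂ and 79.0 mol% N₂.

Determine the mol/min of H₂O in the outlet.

Stoichiometric O₂ = 3 × 474 = 1422 mol/min; O₂ fed = 1422 × 1.074 = 1527 mol/min.
N₂ fed = 1527 × 79/21 = 5745 mol/min.
Fuel reacted = 0.974 × 474 → ξ = 461.7 mol/min.
Outlet (n = n₀ + ν ξ):
  C₂H₅OH: 474 − 1(461.7) = 12.32
  O₂: 1527 − 3(461.7) = 142.2
  N₂: 5745 (inert)
  CO₂: 0 + 2(461.7) = 923.4
  H₂O: 0 + 3(461.7) = 1385

1390 mol/min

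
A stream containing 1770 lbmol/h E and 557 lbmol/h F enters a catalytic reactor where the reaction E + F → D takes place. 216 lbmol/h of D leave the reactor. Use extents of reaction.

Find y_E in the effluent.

0.736

For D: n = n₀ + 1ξ → 216 = 0 + 1ξ, giving ξ = 216 lbmol/h.
Outlet amounts (n = n₀ + ν ξ):
  E: 1770 − 1(216) = 1554
  F: 557 − 1(216) = 341
  D: 0 + 1(216) = 216
Total out = 2111 lbmol/h; y_E = 1554 / 2111 = 0.7361.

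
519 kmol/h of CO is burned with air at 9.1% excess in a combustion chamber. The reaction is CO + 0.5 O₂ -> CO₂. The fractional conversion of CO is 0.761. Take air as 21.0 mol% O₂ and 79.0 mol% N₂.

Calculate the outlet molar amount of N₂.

1070 kmol/h

Stoichiometric O₂ = 0.5 × 519 = 259.5 kmol/h; O₂ fed = 259.5 × 1.091 = 283.1 kmol/h.
N₂ fed = 283.1 × 79/21 = 1065 kmol/h.
Fuel reacted = 0.761 × 519 → ξ = 395 kmol/h.
Outlet (n = n₀ + ν ξ):
  CO: 519 − 1(395) = 124
  O₂: 283.1 − 0.5(395) = 85.63
  N₂: 1065 (inert)
  CO₂: 0 + 1(395) = 395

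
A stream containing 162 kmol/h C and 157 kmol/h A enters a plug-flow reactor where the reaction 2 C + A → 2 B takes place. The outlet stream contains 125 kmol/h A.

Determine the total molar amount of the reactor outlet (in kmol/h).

287 kmol/h

For A: n = n₀ − 1ξ → 125 = 157 − 1ξ, giving ξ = 32 kmol/h.
Outlet amounts (n = n₀ + ν ξ):
  C: 162 − 2(32) = 98
  A: 157 − 1(32) = 125
  B: 0 + 2(32) = 64
Total out = 98 + 125 + 64 = 287 kmol/h.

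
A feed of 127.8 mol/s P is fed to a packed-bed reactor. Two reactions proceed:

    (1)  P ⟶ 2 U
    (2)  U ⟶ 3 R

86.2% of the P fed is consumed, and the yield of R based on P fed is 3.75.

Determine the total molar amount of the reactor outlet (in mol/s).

Conversion of P: P consumed = 1ξ₁ = 0.862 × 127.8 → ξ₁ = 110.2 mol/s.
Yield of R: 3ξ₂ / 127.8 = 3.75 → ξ₂ = 159.8 mol/s.
Outlet amounts (n = n₀ + Σ ν·ξ):
  P: 127.8 − 1(110.2) = 17.64
  U: 0 + 2(110.2) − 1(159.8) = 60.58
  R: 0 + 3(159.8) = 479.2
Total out = 17.64 + 60.58 + 479.2 = 557.5 mol/s.

557 mol/s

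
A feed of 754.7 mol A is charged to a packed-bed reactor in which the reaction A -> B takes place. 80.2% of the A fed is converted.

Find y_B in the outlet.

0.802

A reacted = 0.802 × 754.7 = 605.3 mol; ν_A = −1, so ξ = 605.3/1 = 605.3 mol.
Outlet amounts (n = n₀ + ν ξ):
  A: 754.7 − 1(605.3) = 149.4
  B: 0 + 1(605.3) = 605.3
Total out = 754.7 mol; y_B = 605.3 / 754.7 = 0.802.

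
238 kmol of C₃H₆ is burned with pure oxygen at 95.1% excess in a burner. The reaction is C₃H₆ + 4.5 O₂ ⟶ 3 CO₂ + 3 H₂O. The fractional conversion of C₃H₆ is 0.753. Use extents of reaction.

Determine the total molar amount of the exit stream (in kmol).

2420 kmol

Stoichiometric O₂ = 4.5 × 238 = 1071 kmol; O₂ fed = 1071 × 1.951 = 2090 kmol.
Fuel reacted = 0.753 × 238 → ξ = 179.2 kmol.
Outlet (n = n₀ + ν ξ):
  C₃H₆: 238 − 1(179.2) = 58.79
  O₂: 2090 − 4.5(179.2) = 1283
  CO₂: 0 + 3(179.2) = 537.6
  H₂O: 0 + 3(179.2) = 537.6
Total out = 58.79 + 1283 + 537.6 + 537.6 = 2417 kmol.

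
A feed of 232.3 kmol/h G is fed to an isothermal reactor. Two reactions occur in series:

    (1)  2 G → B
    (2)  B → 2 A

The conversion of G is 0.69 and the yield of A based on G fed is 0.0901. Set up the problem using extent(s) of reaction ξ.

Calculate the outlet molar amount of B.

Conversion of G: G consumed = 2ξ₁ = 0.69 × 232.3 → ξ₁ = 80.14 kmol/h.
Yield of A: 2ξ₂ / 232.3 = 0.0901 → ξ₂ = 10.47 kmol/h.
Outlet amounts (n = n₀ + Σ ν·ξ):
  G: 232.3 − 2(80.14) = 72.01
  B: 0 + 1(80.14) − 1(10.47) = 69.68
  A: 0 + 2(10.47) = 20.93

69.7 kmol/h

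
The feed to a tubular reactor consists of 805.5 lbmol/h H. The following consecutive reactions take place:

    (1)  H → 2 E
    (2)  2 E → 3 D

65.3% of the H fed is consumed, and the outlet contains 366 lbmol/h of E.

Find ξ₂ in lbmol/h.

Conversion of H: H consumed = 1ξ₁ = 0.653 × 805.5 → ξ₁ = 526 lbmol/h.
E balance: n_E = 0 + 2ξ₁ − 2ξ₂ = 366 → ξ₂ = (2·526 − 366)/2 = 343 lbmol/h.
Outlet amounts (n = n₀ + Σ ν·ξ):
  H: 805.5 − 1(526) = 279.5
  E: 0 + 2(526) − 2(343) = 366
  D: 0 + 3(343) = 1029

ξ₂ = 343 lbmol/h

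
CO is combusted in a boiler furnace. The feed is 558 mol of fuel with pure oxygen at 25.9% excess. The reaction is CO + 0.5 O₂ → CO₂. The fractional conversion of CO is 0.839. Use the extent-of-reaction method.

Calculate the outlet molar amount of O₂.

117 mol

Stoichiometric O₂ = 0.5 × 558 = 279 mol; O₂ fed = 279 × 1.259 = 351.3 mol.
Fuel reacted = 0.839 × 558 → ξ = 468.2 mol.
Outlet (n = n₀ + ν ξ):
  CO: 558 − 1(468.2) = 89.84
  O₂: 351.3 − 0.5(468.2) = 117.2
  CO₂: 0 + 1(468.2) = 468.2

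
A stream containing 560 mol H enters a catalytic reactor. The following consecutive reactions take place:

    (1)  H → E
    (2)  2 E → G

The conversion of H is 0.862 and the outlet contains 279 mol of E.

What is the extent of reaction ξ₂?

Conversion of H: H consumed = 1ξ₁ = 0.862 × 560 → ξ₁ = 482.7 mol.
E balance: n_E = 0 + 1ξ₁ − 2ξ₂ = 279 → ξ₂ = (1·482.7 − 279)/2 = 101.9 mol.
Outlet amounts (n = n₀ + Σ ν·ξ):
  H: 560 − 1(482.7) = 77.28
  E: 0 + 1(482.7) − 2(101.9) = 279
  G: 0 + 1(101.9) = 101.9

ξ₂ = 102 mol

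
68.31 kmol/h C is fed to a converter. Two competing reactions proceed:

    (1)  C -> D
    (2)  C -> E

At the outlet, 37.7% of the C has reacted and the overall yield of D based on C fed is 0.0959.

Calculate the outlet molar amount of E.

19.2 kmol/h

Yield of D: 1ξ₁ / 68.31 = 0.0959 → ξ₁ = 6.551 kmol/h.
Conversion of C: 1ξ₁ + 1ξ₂ = 0.377 × 68.31 = 25.75 → ξ₂ = 19.2 kmol/h.
Outlet amounts (n = n₀ + Σ ν·ξ):
  C: 68.31 − 1(6.551) − 1(19.2) = 42.56
  D: 0 + 1(6.551) = 6.551
  E: 0 + 1(19.2) = 19.2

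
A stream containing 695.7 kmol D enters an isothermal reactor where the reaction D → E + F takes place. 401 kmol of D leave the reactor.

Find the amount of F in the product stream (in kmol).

295 kmol

For D: n = n₀ − 1ξ → 401 = 695.7 − 1ξ, giving ξ = 294.7 kmol.
Outlet amounts (n = n₀ + ν ξ):
  D: 695.7 − 1(294.7) = 401
  E: 0 + 1(294.7) = 294.7
  F: 0 + 1(294.7) = 294.7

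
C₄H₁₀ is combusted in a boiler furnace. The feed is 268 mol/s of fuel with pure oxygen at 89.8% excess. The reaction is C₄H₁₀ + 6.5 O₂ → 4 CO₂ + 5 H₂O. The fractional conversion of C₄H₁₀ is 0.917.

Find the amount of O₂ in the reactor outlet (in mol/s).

Stoichiometric O₂ = 6.5 × 268 = 1742 mol/s; O₂ fed = 1742 × 1.898 = 3306 mol/s.
Fuel reacted = 0.917 × 268 → ξ = 245.8 mol/s.
Outlet (n = n₀ + ν ξ):
  C₄H₁₀: 268 − 1(245.8) = 22.24
  O₂: 3306 − 6.5(245.8) = 1709
  CO₂: 0 + 4(245.8) = 983
  H₂O: 0 + 5(245.8) = 1229

1710 mol/s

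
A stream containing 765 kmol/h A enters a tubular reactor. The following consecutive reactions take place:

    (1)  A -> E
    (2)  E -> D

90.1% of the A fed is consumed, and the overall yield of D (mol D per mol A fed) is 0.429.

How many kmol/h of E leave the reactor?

Conversion of A: A consumed = 1ξ₁ = 0.901 × 765 → ξ₁ = 689.3 kmol/h.
Yield of D: 1ξ₂ / 765 = 0.429 → ξ₂ = 328.2 kmol/h.
Outlet amounts (n = n₀ + Σ ν·ξ):
  A: 765 − 1(689.3) = 75.74
  E: 0 + 1(689.3) − 1(328.2) = 361.1
  D: 0 + 1(328.2) = 328.2

361 kmol/h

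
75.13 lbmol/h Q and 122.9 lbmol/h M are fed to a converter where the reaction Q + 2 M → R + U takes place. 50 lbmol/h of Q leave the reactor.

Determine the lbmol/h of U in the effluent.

For Q: n = n₀ − 1ξ → 50 = 75.13 − 1ξ, giving ξ = 25.13 lbmol/h.
Outlet amounts (n = n₀ + ν ξ):
  Q: 75.13 − 1(25.13) = 50
  M: 122.9 − 2(25.13) = 72.64
  R: 0 + 1(25.13) = 25.13
  U: 0 + 1(25.13) = 25.13

25.1 lbmol/h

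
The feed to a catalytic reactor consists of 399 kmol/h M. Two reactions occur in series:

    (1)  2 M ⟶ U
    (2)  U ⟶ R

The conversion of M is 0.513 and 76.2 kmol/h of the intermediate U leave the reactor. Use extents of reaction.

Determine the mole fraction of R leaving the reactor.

Conversion of M: M consumed = 2ξ₁ = 0.513 × 399 → ξ₁ = 102.3 kmol/h.
U balance: n_U = 0 + 1ξ₁ − 1ξ₂ = 76.2 → ξ₂ = (1·102.3 − 76.2)/1 = 26.14 kmol/h.
Outlet amounts (n = n₀ + Σ ν·ξ):
  M: 399 − 2(102.3) = 194.3
  U: 0 + 1(102.3) − 1(26.14) = 76.2
  R: 0 + 1(26.14) = 26.14
Total out = 296.7 kmol/h; y_R = 26.14 / 296.7 = 0.08813.

0.0881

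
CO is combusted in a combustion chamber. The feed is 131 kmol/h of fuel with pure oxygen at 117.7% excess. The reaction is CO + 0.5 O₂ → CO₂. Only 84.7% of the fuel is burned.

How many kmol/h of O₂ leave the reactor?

87.1 kmol/h

Stoichiometric O₂ = 0.5 × 131 = 65.5 kmol/h; O₂ fed = 65.5 × 2.177 = 142.6 kmol/h.
Fuel reacted = 0.847 × 131 → ξ = 111 kmol/h.
Outlet (n = n₀ + ν ξ):
  CO: 131 − 1(111) = 20.04
  O₂: 142.6 − 0.5(111) = 87.12
  CO₂: 0 + 1(111) = 111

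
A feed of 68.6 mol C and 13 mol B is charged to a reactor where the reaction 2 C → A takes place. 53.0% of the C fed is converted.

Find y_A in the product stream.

C reacted = 0.53 × 68.6 = 36.36 mol; ν_C = −2, so ξ = 36.36/2 = 18.18 mol.
Outlet amounts (n = n₀ + ν ξ):
  C: 68.6 − 2(18.18) = 32.24
  A: 0 + 1(18.18) = 18.18
  B: 13 (inert)
Total out = 63.42 mol; y_A = 18.18 / 63.42 = 0.2866.

0.287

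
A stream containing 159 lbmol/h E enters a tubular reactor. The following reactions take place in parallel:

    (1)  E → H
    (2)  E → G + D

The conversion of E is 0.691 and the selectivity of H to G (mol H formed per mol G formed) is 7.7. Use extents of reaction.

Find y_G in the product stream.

0.0736

Conversion of E: E consumed = 0.691 × 159 = 109.9 lbmol/h = 1ξ₁ + 1ξ₂.
Selectivity: 1ξ₁ / (1ξ₂) = 7.7 → ξ₁ = 7.7 ξ₂.
Substitute: (1·7.7 + 1) ξ₂ = 109.9 → ξ₂ = 12.63 lbmol/h, ξ₁ = 97.24 lbmol/h.
Outlet amounts (n = n₀ + Σ ν·ξ):
  E: 159 − 1(97.24) − 1(12.63) = 49.13
  H: 0 + 1(97.24) = 97.24
  G: 0 + 1(12.63) = 12.63
  D: 0 + 1(12.63) = 12.63
Total out = 171.6 lbmol/h; y_G = 12.63 / 171.6 = 0.07358.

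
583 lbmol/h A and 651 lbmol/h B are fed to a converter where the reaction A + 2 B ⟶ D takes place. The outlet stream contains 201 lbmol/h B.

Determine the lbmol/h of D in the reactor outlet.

For B: n = n₀ − 2ξ → 201 = 651 − 2ξ, giving ξ = 225 lbmol/h.
Outlet amounts (n = n₀ + ν ξ):
  A: 583 − 1(225) = 358
  B: 651 − 2(225) = 201
  D: 0 + 1(225) = 225

225 lbmol/h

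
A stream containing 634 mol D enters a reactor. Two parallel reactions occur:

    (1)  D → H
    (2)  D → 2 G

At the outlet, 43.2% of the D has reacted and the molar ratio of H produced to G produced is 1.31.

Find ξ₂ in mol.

Conversion of D: D consumed = 0.432 × 634 = 273.9 mol = 1ξ₁ + 1ξ₂.
Selectivity: 1ξ₁ / (2ξ₂) = 1.31 → ξ₁ = 2.62 ξ₂.
Substitute: (1·2.62 + 1) ξ₂ = 273.9 → ξ₂ = 75.66 mol, ξ₁ = 198.2 mol.
Outlet amounts (n = n₀ + Σ ν·ξ):
  D: 634 − 1(198.2) − 1(75.66) = 360.1
  H: 0 + 1(198.2) = 198.2
  G: 0 + 2(75.66) = 151.3

ξ₂ = 75.7 mol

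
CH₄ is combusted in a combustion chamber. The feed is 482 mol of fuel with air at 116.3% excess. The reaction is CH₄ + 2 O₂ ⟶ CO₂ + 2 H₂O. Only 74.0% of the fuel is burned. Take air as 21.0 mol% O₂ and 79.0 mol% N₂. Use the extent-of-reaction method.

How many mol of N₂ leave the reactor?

Stoichiometric O₂ = 2 × 482 = 964 mol; O₂ fed = 964 × 2.163 = 2085 mol.
N₂ fed = 2085 × 79/21 = 7844 mol.
Fuel reacted = 0.74 × 482 → ξ = 356.7 mol.
Outlet (n = n₀ + ν ξ):
  CH₄: 482 − 1(356.7) = 125.3
  O₂: 2085 − 2(356.7) = 1372
  N₂: 7844 (inert)
  CO₂: 0 + 1(356.7) = 356.7
  H₂O: 0 + 2(356.7) = 713.4

7840 mol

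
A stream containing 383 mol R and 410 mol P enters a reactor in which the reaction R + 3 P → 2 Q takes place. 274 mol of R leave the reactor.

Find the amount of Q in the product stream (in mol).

For R: n = n₀ − 1ξ → 274 = 383 − 1ξ, giving ξ = 109 mol.
Outlet amounts (n = n₀ + ν ξ):
  R: 383 − 1(109) = 274
  P: 410 − 3(109) = 83
  Q: 0 + 2(109) = 218

218 mol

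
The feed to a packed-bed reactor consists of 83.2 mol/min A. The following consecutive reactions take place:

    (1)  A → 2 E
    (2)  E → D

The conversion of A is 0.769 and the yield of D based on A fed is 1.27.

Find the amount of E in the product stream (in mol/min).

Conversion of A: A consumed = 1ξ₁ = 0.769 × 83.2 → ξ₁ = 63.98 mol/min.
Yield of D: 1ξ₂ / 83.2 = 1.27 → ξ₂ = 105.7 mol/min.
Outlet amounts (n = n₀ + Σ ν·ξ):
  A: 83.2 − 1(63.98) = 19.22
  E: 0 + 2(63.98) − 1(105.7) = 22.3
  D: 0 + 1(105.7) = 105.7

22.3 mol/min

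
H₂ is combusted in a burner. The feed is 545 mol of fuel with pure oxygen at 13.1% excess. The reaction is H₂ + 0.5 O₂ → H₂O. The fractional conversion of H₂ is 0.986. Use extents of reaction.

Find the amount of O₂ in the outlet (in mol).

Stoichiometric O₂ = 0.5 × 545 = 272.5 mol; O₂ fed = 272.5 × 1.131 = 308.2 mol.
Fuel reacted = 0.986 × 545 → ξ = 537.4 mol.
Outlet (n = n₀ + ν ξ):
  H₂: 545 − 1(537.4) = 7.63
  O₂: 308.2 − 0.5(537.4) = 39.51
  H₂O: 0 + 1(537.4) = 537.4

39.5 mol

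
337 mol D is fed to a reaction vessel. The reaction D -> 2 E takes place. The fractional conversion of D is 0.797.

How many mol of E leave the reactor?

537 mol

D reacted = 0.797 × 337 = 268.6 mol; ν_D = −1, so ξ = 268.6/1 = 268.6 mol.
Outlet amounts (n = n₀ + ν ξ):
  D: 337 − 1(268.6) = 68.41
  E: 0 + 2(268.6) = 537.2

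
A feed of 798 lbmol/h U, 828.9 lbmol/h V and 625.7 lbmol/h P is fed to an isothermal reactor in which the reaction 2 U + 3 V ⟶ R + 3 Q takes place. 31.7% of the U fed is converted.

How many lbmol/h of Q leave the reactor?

U reacted = 0.317 × 798 = 253 lbmol/h; ν_U = −2, so ξ = 253/2 = 126.5 lbmol/h.
Outlet amounts (n = n₀ + ν ξ):
  U: 798 − 2(126.5) = 545
  V: 828.9 − 3(126.5) = 449.5
  R: 0 + 1(126.5) = 126.5
  Q: 0 + 3(126.5) = 379.4
  P: 625.7 (inert)

379 lbmol/h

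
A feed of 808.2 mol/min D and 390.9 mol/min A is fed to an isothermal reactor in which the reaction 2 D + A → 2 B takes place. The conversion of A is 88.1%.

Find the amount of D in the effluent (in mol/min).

119 mol/min

A reacted = 0.881 × 390.9 = 344.4 mol/min; ν_A = −1, so ξ = 344.4/1 = 344.4 mol/min.
Outlet amounts (n = n₀ + ν ξ):
  D: 808.2 − 2(344.4) = 119.4
  A: 390.9 − 1(344.4) = 46.52
  B: 0 + 2(344.4) = 688.8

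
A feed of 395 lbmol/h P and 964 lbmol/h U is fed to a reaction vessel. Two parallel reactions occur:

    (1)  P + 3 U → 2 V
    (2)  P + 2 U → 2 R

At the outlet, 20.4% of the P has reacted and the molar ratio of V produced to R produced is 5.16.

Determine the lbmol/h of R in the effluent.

Conversion of P: P consumed = 0.204 × 395 = 80.58 lbmol/h = 1ξ₁ + 1ξ₂.
Selectivity: 2ξ₁ / (2ξ₂) = 5.16 → ξ₁ = 5.16 ξ₂.
Substitute: (1·5.16 + 1) ξ₂ = 80.58 → ξ₂ = 13.08 lbmol/h, ξ₁ = 67.5 lbmol/h.
Outlet amounts (n = n₀ + Σ ν·ξ):
  P: 395 − 1(67.5) − 1(13.08) = 314.4
  U: 964 − 3(67.5) − 2(13.08) = 735.3
  V: 0 + 2(67.5) = 135
  R: 0 + 2(13.08) = 26.16

26.2 lbmol/h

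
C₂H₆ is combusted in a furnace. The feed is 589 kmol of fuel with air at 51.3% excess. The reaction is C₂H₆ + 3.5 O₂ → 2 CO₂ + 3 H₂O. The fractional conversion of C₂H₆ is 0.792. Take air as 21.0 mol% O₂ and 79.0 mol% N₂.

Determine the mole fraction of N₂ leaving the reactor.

Stoichiometric O₂ = 3.5 × 589 = 2062 kmol; O₂ fed = 2062 × 1.513 = 3119 kmol.
N₂ fed = 3119 × 79/21 = 11730 kmol.
Fuel reacted = 0.792 × 589 → ξ = 466.5 kmol.
Outlet (n = n₀ + ν ξ):
  C₂H₆: 589 − 1(466.5) = 122.5
  O₂: 3119 − 3.5(466.5) = 1486
  N₂: 11730 (inert)
  CO₂: 0 + 2(466.5) = 933
  H₂O: 0 + 3(466.5) = 1399
Total out = 15670 kmol; y_N₂ = 11730 / 15670 = 0.7486.

0.749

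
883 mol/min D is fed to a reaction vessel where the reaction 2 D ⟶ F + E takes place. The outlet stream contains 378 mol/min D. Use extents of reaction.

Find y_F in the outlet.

0.286

For D: n = n₀ − 2ξ → 378 = 883 − 2ξ, giving ξ = 252.5 mol/min.
Outlet amounts (n = n₀ + ν ξ):
  D: 883 − 2(252.5) = 378
  F: 0 + 1(252.5) = 252.5
  E: 0 + 1(252.5) = 252.5
Total out = 883 mol/min; y_F = 252.5 / 883 = 0.286.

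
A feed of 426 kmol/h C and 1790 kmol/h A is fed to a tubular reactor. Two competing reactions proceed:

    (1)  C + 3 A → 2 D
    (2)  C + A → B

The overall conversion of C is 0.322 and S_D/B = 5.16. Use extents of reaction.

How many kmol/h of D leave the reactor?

198 kmol/h

Conversion of C: C consumed = 0.322 × 426 = 137.2 kmol/h = 1ξ₁ + 1ξ₂.
Selectivity: 2ξ₁ / (1ξ₂) = 5.16 → ξ₁ = 2.58 ξ₂.
Substitute: (1·2.58 + 1) ξ₂ = 137.2 → ξ₂ = 38.32 kmol/h, ξ₁ = 98.86 kmol/h.
Outlet amounts (n = n₀ + Σ ν·ξ):
  C: 426 − 1(98.86) − 1(38.32) = 288.8
  A: 1790 − 3(98.86) − 1(38.32) = 1455
  D: 0 + 2(98.86) = 197.7
  B: 0 + 1(38.32) = 38.32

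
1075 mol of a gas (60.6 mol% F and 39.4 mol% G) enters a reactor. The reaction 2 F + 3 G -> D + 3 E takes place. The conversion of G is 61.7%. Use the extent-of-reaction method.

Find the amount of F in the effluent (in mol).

477 mol

G reacted = 0.617 × 423.6 = 261.3 mol; ν_G = −3, so ξ = 261.3/3 = 87.11 mol.
Outlet amounts (n = n₀ + ν ξ):
  F: 651.5 − 2(87.11) = 477.2
  G: 423.6 − 3(87.11) = 162.2
  D: 0 + 1(87.11) = 87.11
  E: 0 + 3(87.11) = 261.3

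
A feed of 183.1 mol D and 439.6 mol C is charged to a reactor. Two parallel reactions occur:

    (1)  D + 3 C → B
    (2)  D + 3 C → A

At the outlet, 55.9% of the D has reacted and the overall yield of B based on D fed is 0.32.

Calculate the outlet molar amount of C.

Yield of B: 1ξ₁ / 183.1 = 0.32 → ξ₁ = 58.59 mol.
Conversion of D: 1ξ₁ + 1ξ₂ = 0.559 × 183.1 = 102.4 → ξ₂ = 43.76 mol.
Outlet amounts (n = n₀ + Σ ν·ξ):
  D: 183.1 − 1(58.59) − 1(43.76) = 80.75
  C: 439.6 − 3(58.59) − 3(43.76) = 132.5
  B: 0 + 1(58.59) = 58.59
  A: 0 + 1(43.76) = 43.76

133 mol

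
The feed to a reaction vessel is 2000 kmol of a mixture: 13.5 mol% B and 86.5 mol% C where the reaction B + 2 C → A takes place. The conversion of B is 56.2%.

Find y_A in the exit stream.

B reacted = 0.562 × 270 = 151.7 kmol; ν_B = −1, so ξ = 151.7/1 = 151.7 kmol.
Outlet amounts (n = n₀ + ν ξ):
  B: 270 − 1(151.7) = 118.3
  C: 1730 − 2(151.7) = 1427
  A: 0 + 1(151.7) = 151.7
Total out = 1697 kmol; y_A = 151.7 / 1697 = 0.08944.

0.0894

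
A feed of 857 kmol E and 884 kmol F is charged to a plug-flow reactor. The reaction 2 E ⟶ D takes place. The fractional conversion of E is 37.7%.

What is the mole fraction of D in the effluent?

E reacted = 0.377 × 857 = 323.1 kmol; ν_E = −2, so ξ = 323.1/2 = 161.5 kmol.
Outlet amounts (n = n₀ + ν ξ):
  E: 857 − 2(161.5) = 533.9
  D: 0 + 1(161.5) = 161.5
  F: 884 (inert)
Total out = 1579 kmol; y_D = 161.5 / 1579 = 0.1023.

0.102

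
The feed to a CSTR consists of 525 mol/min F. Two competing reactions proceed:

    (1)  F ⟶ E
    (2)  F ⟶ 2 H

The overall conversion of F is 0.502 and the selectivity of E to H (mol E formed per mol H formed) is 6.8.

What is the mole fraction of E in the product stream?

0.452

Conversion of F: F consumed = 0.502 × 525 = 263.6 mol/min = 1ξ₁ + 1ξ₂.
Selectivity: 1ξ₁ / (2ξ₂) = 6.8 → ξ₁ = 13.6 ξ₂.
Substitute: (1·13.6 + 1) ξ₂ = 263.6 → ξ₂ = 18.05 mol/min, ξ₁ = 245.5 mol/min.
Outlet amounts (n = n₀ + Σ ν·ξ):
  F: 525 − 1(245.5) − 1(18.05) = 261.4
  E: 0 + 1(245.5) = 245.5
  H: 0 + 2(18.05) = 36.1
Total out = 543.1 mol/min; y_E = 245.5 / 543.1 = 0.4521.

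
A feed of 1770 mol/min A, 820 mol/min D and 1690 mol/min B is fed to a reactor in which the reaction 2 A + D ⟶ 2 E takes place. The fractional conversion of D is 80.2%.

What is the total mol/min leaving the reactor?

D reacted = 0.802 × 820 = 657.6 mol/min; ν_D = −1, so ξ = 657.6/1 = 657.6 mol/min.
Outlet amounts (n = n₀ + ν ξ):
  A: 1770 − 2(657.6) = 454.7
  D: 820 − 1(657.6) = 162.4
  E: 0 + 2(657.6) = 1315
  B: 1690 (inert)
Total out = 454.7 + 162.4 + 1315 + 1690 = 3622 mol/min.

3620 mol/min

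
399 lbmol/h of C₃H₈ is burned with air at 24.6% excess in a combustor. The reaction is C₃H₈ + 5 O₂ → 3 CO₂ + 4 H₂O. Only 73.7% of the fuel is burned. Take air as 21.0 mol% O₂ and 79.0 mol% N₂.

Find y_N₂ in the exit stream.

0.746

Stoichiometric O₂ = 5 × 399 = 1995 lbmol/h; O₂ fed = 1995 × 1.246 = 2486 lbmol/h.
N₂ fed = 2486 × 79/21 = 9351 lbmol/h.
Fuel reacted = 0.737 × 399 → ξ = 294.1 lbmol/h.
Outlet (n = n₀ + ν ξ):
  C₃H₈: 399 − 1(294.1) = 104.9
  O₂: 2486 − 5(294.1) = 1015
  N₂: 9351 (inert)
  CO₂: 0 + 3(294.1) = 882.2
  H₂O: 0 + 4(294.1) = 1176
Total out = 12530 lbmol/h; y_N₂ = 9351 / 12530 = 0.7463.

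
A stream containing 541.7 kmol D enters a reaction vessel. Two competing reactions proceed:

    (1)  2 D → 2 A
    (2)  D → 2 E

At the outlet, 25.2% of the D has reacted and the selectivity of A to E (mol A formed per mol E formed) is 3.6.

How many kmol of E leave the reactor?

33.3 kmol

Conversion of D: D consumed = 0.252 × 541.7 = 136.5 kmol = 2ξ₁ + 1ξ₂.
Selectivity: 2ξ₁ / (2ξ₂) = 3.6 → ξ₁ = 3.6 ξ₂.
Substitute: (2·3.6 + 1) ξ₂ = 136.5 → ξ₂ = 16.65 kmol, ξ₁ = 59.93 kmol.
Outlet amounts (n = n₀ + Σ ν·ξ):
  D: 541.7 − 2(59.93) − 1(16.65) = 405.2
  A: 0 + 2(59.93) = 119.9
  E: 0 + 2(16.65) = 33.29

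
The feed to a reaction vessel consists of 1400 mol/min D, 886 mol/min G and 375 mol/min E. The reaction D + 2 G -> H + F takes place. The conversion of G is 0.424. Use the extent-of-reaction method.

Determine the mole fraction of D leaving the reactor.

G reacted = 0.424 × 886 = 375.7 mol/min; ν_G = −2, so ξ = 375.7/2 = 187.8 mol/min.
Outlet amounts (n = n₀ + ν ξ):
  D: 1400 − 1(187.8) = 1212
  G: 886 − 2(187.8) = 510.3
  H: 0 + 1(187.8) = 187.8
  F: 0 + 1(187.8) = 187.8
  E: 375 (inert)
Total out = 2473 mol/min; y_D = 1212 / 2473 = 0.4901.

0.49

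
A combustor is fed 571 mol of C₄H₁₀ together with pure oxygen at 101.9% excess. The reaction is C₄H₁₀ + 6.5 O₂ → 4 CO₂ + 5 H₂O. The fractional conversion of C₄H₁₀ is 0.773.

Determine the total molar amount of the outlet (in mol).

Stoichiometric O₂ = 6.5 × 571 = 3712 mol; O₂ fed = 3712 × 2.019 = 7494 mol.
Fuel reacted = 0.773 × 571 → ξ = 441.4 mol.
Outlet (n = n₀ + ν ξ):
  C₄H₁₀: 571 − 1(441.4) = 129.6
  O₂: 7494 − 6.5(441.4) = 4625
  CO₂: 0 + 4(441.4) = 1766
  H₂O: 0 + 5(441.4) = 2207
Total out = 129.6 + 4625 + 1766 + 2207 = 8727 mol.

8730 mol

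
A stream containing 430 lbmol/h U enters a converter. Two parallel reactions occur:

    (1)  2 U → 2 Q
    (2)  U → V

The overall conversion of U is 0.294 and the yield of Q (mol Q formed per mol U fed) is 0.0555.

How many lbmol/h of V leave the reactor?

Yield of Q: 2ξ₁ / 430 = 0.0555 → ξ₁ = 11.93 lbmol/h.
Conversion of U: 2ξ₁ + 1ξ₂ = 0.294 × 430 = 126.4 → ξ₂ = 102.6 lbmol/h.
Outlet amounts (n = n₀ + Σ ν·ξ):
  U: 430 − 2(11.93) − 1(102.6) = 303.6
  Q: 0 + 2(11.93) = 23.87
  V: 0 + 1(102.6) = 102.6

103 lbmol/h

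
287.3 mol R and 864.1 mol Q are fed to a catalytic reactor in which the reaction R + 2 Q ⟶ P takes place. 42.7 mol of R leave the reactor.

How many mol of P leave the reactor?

For R: n = n₀ − 1ξ → 42.7 = 287.3 − 1ξ, giving ξ = 244.6 mol.
Outlet amounts (n = n₀ + ν ξ):
  R: 287.3 − 1(244.6) = 42.7
  Q: 864.1 − 2(244.6) = 374.9
  P: 0 + 1(244.6) = 244.6

245 mol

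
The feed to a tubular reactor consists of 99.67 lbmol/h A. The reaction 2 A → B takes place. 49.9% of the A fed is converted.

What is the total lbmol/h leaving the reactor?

A reacted = 0.499 × 99.67 = 49.74 lbmol/h; ν_A = −2, so ξ = 49.74/2 = 24.87 lbmol/h.
Outlet amounts (n = n₀ + ν ξ):
  A: 99.67 − 2(24.87) = 49.93
  B: 0 + 1(24.87) = 24.87
Total out = 49.93 + 24.87 = 74.8 lbmol/h.

74.8 lbmol/h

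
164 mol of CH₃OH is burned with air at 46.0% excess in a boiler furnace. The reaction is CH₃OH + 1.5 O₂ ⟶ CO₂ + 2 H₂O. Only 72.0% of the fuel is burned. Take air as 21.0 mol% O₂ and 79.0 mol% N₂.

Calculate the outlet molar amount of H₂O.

Stoichiometric O₂ = 1.5 × 164 = 246 mol; O₂ fed = 246 × 1.460 = 359.2 mol.
N₂ fed = 359.2 × 79/21 = 1351 mol.
Fuel reacted = 0.72 × 164 → ξ = 118.1 mol.
Outlet (n = n₀ + ν ξ):
  CH₃OH: 164 − 1(118.1) = 45.92
  O₂: 359.2 − 1.5(118.1) = 182
  N₂: 1351 (inert)
  CO₂: 0 + 1(118.1) = 118.1
  H₂O: 0 + 2(118.1) = 236.2

236 mol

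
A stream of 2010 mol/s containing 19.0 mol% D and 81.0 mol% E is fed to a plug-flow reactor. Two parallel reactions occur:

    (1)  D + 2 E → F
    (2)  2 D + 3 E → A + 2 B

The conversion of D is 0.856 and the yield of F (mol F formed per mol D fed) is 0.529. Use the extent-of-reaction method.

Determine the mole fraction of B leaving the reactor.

Yield of F: 1ξ₁ / 381.9 = 0.529 → ξ₁ = 202 mol/s.
Conversion of D: 1ξ₁ + 2ξ₂ = 0.856 × 381.9 = 326.9 → ξ₂ = 62.44 mol/s.
Outlet amounts (n = n₀ + Σ ν·ξ):
  D: 381.9 − 1(202) − 2(62.44) = 54.99
  E: 1628 − 2(202) − 3(62.44) = 1037
  F: 0 + 1(202) = 202
  A: 0 + 1(62.44) = 62.44
  B: 0 + 2(62.44) = 124.9
Total out = 1481 mol/s; y_B = 124.9 / 1481 = 0.08432.

0.0843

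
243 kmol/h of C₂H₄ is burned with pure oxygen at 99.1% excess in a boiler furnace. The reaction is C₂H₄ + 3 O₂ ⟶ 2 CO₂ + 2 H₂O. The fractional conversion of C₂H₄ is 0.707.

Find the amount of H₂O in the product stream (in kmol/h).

344 kmol/h

Stoichiometric O₂ = 3 × 243 = 729 kmol/h; O₂ fed = 729 × 1.991 = 1451 kmol/h.
Fuel reacted = 0.707 × 243 → ξ = 171.8 kmol/h.
Outlet (n = n₀ + ν ξ):
  C₂H₄: 243 − 1(171.8) = 71.2
  O₂: 1451 − 3(171.8) = 936
  CO₂: 0 + 2(171.8) = 343.6
  H₂O: 0 + 2(171.8) = 343.6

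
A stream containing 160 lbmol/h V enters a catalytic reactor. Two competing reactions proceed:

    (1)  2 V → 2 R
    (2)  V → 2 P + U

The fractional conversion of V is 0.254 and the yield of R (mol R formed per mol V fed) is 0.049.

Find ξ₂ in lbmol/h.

ξ₂ = 32.8 lbmol/h

Yield of R: 2ξ₁ / 160 = 0.049 → ξ₁ = 3.92 lbmol/h.
Conversion of V: 2ξ₁ + 1ξ₂ = 0.254 × 160 = 40.64 → ξ₂ = 32.8 lbmol/h.
Outlet amounts (n = n₀ + Σ ν·ξ):
  V: 160 − 2(3.92) − 1(32.8) = 119.4
  R: 0 + 2(3.92) = 7.84
  P: 0 + 2(32.8) = 65.6
  U: 0 + 1(32.8) = 32.8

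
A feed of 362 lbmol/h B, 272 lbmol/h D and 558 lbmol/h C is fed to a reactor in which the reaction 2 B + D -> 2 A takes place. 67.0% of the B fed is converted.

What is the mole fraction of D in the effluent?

B reacted = 0.67 × 362 = 242.5 lbmol/h; ν_B = −2, so ξ = 242.5/2 = 121.3 lbmol/h.
Outlet amounts (n = n₀ + ν ξ):
  B: 362 − 2(121.3) = 119.5
  D: 272 − 1(121.3) = 150.7
  A: 0 + 2(121.3) = 242.5
  C: 558 (inert)
Total out = 1071 lbmol/h; y_D = 150.7 / 1071 = 0.1408.

0.141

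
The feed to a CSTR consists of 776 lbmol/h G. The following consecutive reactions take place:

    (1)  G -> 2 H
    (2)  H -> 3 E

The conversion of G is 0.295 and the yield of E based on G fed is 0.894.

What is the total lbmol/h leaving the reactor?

1470 lbmol/h

Conversion of G: G consumed = 1ξ₁ = 0.295 × 776 → ξ₁ = 228.9 lbmol/h.
Yield of E: 3ξ₂ / 776 = 0.894 → ξ₂ = 231.2 lbmol/h.
Outlet amounts (n = n₀ + Σ ν·ξ):
  G: 776 − 1(228.9) = 547.1
  H: 0 + 2(228.9) − 1(231.2) = 226.6
  E: 0 + 3(231.2) = 693.7
Total out = 547.1 + 226.6 + 693.7 = 1467 lbmol/h.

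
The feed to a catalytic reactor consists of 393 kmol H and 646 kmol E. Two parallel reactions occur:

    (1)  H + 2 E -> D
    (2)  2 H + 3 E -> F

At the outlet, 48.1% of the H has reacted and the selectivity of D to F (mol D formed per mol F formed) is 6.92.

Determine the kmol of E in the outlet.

Conversion of H: H consumed = 0.481 × 393 = 189 kmol = 1ξ₁ + 2ξ₂.
Selectivity: 1ξ₁ / (1ξ₂) = 6.92 → ξ₁ = 6.92 ξ₂.
Substitute: (1·6.92 + 2) ξ₂ = 189 → ξ₂ = 21.19 kmol, ξ₁ = 146.6 kmol.
Outlet amounts (n = n₀ + Σ ν·ξ):
  H: 393 − 1(146.6) − 2(21.19) = 204
  E: 646 − 2(146.6) − 3(21.19) = 289.1
  D: 0 + 1(146.6) = 146.6
  F: 0 + 1(21.19) = 21.19

289 kmol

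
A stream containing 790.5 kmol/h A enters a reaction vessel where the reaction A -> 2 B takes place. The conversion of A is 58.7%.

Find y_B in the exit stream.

0.74

A reacted = 0.587 × 790.5 = 464 kmol/h; ν_A = −1, so ξ = 464/1 = 464 kmol/h.
Outlet amounts (n = n₀ + ν ξ):
  A: 790.5 − 1(464) = 326.5
  B: 0 + 2(464) = 928
Total out = 1255 kmol/h; y_B = 928 / 1255 = 0.7398.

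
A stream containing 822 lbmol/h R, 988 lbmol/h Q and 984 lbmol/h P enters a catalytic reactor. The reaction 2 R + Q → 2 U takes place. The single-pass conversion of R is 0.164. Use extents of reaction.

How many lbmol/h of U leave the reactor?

135 lbmol/h

R reacted = 0.164 × 822 = 134.8 lbmol/h; ν_R = −2, so ξ = 134.8/2 = 67.4 lbmol/h.
Outlet amounts (n = n₀ + ν ξ):
  R: 822 − 2(67.4) = 687.2
  Q: 988 − 1(67.4) = 920.6
  U: 0 + 2(67.4) = 134.8
  P: 984 (inert)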